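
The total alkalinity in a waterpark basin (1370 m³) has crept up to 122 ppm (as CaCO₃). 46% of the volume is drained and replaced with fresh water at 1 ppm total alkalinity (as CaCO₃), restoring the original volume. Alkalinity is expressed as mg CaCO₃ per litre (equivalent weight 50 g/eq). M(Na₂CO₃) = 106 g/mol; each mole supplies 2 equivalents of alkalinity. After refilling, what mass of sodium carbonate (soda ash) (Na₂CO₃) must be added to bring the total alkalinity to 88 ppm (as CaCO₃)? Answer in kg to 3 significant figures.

31.5 kg

Volume: 1370 m³ = 1,370,000 L.
After draining 46% and refilling: 122 × 0.54 + 1 × 0.46 = 66.34 ppm.
Deficit to target: 88 − 66.34 = 21.66 mg/L.
As CaCO₃: 21.66 mg/L × 1,370,000 L = 29,670 g; ÷ 50 g/eq ÷ 2 = 296.7 mol Na₂CO₃.
Mass: 296.7 × 106 = 31,450 g.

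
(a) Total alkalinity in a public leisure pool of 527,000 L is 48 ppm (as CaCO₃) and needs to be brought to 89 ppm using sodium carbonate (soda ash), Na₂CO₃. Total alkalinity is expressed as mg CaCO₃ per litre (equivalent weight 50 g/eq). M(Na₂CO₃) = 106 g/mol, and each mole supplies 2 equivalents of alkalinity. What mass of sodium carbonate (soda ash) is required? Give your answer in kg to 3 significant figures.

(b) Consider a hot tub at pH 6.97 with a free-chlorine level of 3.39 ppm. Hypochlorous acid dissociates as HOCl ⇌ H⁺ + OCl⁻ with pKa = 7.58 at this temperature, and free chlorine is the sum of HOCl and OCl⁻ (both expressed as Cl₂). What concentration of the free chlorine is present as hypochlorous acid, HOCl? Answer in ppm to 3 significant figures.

(a) Alkalinity to add: (89 − 48) = 41 mg/L as CaCO₃ × 527,000 L = 21,610 g as CaCO₃.
(a) Equivalents: 21,610 g ÷ 50 g/eq = 432.1 eq.
(a) Each mole of Na₂CO₃ supplies 2 eq, so 432.1 / 2 = 216.1 mol.
(a) Mass: 216.1 mol × 106 g/mol = 22,900 g.

(b) [OCl⁻]/[HOCl] = 10^(pH − pKa) = 10^(6.97 − 7.58) = 10^-0.61 = 0.2455.
(b) Fraction as HOCl = 1 / (1 + 0.2455) = 0.8029.
(b) HOCl = 0.8029 × 3.39 ppm = 2.722 ppm.

(a) 22.9 kg; (b) 2.72 ppm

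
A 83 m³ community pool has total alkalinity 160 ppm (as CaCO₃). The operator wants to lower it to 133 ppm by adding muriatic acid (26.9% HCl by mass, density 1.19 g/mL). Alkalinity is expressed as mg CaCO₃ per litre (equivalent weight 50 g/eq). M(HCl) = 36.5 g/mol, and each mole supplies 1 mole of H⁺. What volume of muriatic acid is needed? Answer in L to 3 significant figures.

5.11 L

Volume: 83 m³ = 83,000 L.
Alkalinity to neutralize: (160 − 133) = 27 mg/L as CaCO₃ × 83,000 L = 2241 g as CaCO₃.
Equivalents of H⁺ required: 2241 ÷ 50 g/eq = 44.82 eq = 44.82 mol HCl.
Mass of HCl: 44.82 × 36.5 = 1636 g.
Mass of 26.9% solution: 1636 / 0.269 = 6082 g.
Volume: 6082 g ÷ 1.19 g/mL = 5111 mL.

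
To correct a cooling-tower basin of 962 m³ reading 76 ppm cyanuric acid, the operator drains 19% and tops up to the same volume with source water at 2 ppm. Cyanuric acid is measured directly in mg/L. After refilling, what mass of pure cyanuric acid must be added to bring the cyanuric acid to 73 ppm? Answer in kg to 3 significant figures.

10.6 kg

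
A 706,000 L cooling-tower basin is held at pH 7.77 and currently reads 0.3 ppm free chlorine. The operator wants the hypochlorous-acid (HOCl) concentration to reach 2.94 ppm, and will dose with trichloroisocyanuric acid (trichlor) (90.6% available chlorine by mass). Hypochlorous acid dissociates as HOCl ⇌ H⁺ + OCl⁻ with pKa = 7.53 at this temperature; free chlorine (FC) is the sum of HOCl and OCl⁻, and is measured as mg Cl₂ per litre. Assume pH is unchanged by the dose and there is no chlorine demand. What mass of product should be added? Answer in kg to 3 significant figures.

6.04 kg

[OCl⁻]/[HOCl] = 10^(pH − pKa) = 10^(7.77 − 7.53) = 1.738; fraction as HOCl = 1/(1 + 1.738) = 0.3653.
Free chlorine required for 2.94 ppm HOCl: 2.94 / 0.3653 = 8.049 ppm.
FC to add: 8.049 − 0.3 = 7.749 mg/L as Cl₂.
Cl₂ equivalent: 7.749 mg/L × 706,000 L = 5471 g.
Product at 90.6% available Cl: 5471 / 0.906 = 6039 g.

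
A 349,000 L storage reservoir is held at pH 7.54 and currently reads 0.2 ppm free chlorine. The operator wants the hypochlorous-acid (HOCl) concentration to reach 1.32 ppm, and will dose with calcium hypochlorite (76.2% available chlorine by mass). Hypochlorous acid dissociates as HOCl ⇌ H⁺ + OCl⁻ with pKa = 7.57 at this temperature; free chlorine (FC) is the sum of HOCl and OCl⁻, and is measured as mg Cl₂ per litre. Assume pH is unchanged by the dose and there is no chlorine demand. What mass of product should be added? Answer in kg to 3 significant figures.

[OCl⁻]/[HOCl] = 10^(pH − pKa) = 10^(7.54 − 7.57) = 0.9333; fraction as HOCl = 1/(1 + 0.9333) = 0.5173.
Free chlorine required for 1.32 ppm HOCl: 1.32 / 0.5173 = 2.552 ppm.
FC to add: 2.552 − 0.2 = 2.352 mg/L as Cl₂.
Cl₂ equivalent: 2.352 mg/L × 349,000 L = 820.8 g.
Product at 76.2% available Cl: 820.8 / 0.762 = 1077 g.

1.08 kg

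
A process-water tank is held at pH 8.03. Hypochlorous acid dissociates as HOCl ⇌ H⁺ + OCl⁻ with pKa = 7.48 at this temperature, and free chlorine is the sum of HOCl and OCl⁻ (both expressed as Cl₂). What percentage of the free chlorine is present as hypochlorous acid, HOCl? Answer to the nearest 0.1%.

22.0%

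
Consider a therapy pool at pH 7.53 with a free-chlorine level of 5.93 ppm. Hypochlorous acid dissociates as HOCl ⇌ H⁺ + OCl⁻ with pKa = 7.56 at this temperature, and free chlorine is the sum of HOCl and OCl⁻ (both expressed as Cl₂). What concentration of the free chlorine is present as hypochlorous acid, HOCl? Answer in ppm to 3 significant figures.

3.07 ppm

[OCl⁻]/[HOCl] = 10^(pH − pKa) = 10^(7.53 − 7.56) = 10^-0.03 = 0.9333.
Fraction as HOCl = 1 / (1 + 0.9333) = 0.5173.
HOCl = 0.5173 × 5.93 ppm = 3.067 ppm.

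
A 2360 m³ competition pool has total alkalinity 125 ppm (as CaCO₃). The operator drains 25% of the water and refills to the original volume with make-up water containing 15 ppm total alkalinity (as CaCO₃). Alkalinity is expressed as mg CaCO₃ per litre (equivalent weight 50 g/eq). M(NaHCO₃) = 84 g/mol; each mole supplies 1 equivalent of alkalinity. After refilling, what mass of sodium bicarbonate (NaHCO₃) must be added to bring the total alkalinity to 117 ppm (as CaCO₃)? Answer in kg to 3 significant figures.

Volume: 2360 m³ = 2,360,000 L.
After draining 25% and refilling: 125 × 0.75 + 15 × 0.25 = 97.5 ppm.
Deficit to target: 117 − 97.5 = 19.5 mg/L.
As CaCO₃: 19.5 mg/L × 2,360,000 L = 46,020 g; ÷ 50 g/eq ÷ 1 = 920.4 mol NaHCO₃.
Mass: 920.4 × 84 = 77,310 g.

77.3 kg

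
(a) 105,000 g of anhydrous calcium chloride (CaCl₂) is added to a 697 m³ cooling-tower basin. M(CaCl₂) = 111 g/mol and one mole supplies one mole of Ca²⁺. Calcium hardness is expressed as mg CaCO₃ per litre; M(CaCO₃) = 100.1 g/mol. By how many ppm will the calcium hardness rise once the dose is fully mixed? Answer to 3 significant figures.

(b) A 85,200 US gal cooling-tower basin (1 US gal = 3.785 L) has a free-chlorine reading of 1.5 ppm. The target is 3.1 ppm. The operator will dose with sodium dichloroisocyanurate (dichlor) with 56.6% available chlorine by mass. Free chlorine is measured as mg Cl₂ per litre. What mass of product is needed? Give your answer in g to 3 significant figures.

(a) 136 ppm; (b) 912 g

(a) Volume: 697 m³ = 697,000 L.
(a) Moles of Ca²⁺: 105,000 g ÷ 111 g/mol = 945.9 mol.
(a) As CaCO₃: 945.9 mol × 100.1 g/mol = 94,690 g.
(a) Rise: 94,690 g / 697,000 L × 1000 = 135.9 mg/L.

(b) Volume: 85,200 US gal × 3.785 L/gal = 322,482 L.
(b) Chlorine deficit: 3.1 − 1.5 = 1.6 ppm = 1.6 mg/L as Cl₂.
(b) Cl₂ equivalent needed: 1.6 mg/L × 322,482 L = 516,000 mg = 516 g.
(b) Product at 56.6% available chlorine: 516 / 0.566 = 911.6 g.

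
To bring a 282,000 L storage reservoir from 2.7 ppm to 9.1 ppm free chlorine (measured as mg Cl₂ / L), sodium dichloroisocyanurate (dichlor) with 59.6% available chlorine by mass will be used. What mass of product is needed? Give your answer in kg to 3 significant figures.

Chlorine deficit: 9.1 − 2.7 = 6.4 ppm = 6.4 mg/L as Cl₂.
Cl₂ equivalent needed: 6.4 mg/L × 282,000 L = 1,805,000 mg = 1805 g.
Product at 59.6% available chlorine: 1805 / 0.596 = 3028 g.

3.03 kg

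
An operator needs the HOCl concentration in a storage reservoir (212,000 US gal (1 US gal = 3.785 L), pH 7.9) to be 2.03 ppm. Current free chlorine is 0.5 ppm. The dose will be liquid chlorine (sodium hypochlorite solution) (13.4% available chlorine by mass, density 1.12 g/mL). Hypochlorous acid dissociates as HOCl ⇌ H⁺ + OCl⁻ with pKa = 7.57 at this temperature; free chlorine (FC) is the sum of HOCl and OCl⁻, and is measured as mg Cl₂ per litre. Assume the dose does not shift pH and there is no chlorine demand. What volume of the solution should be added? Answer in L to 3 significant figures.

Volume: 212,000 US gal × 3.785 L/gal = 802,420 L.
[OCl⁻]/[HOCl] = 10^(pH − pKa) = 10^(7.9 − 7.57) = 2.138; fraction as HOCl = 1/(1 + 2.138) = 0.3187.
Free chlorine required for 2.03 ppm HOCl: 2.03 / 0.3187 = 6.37 ppm.
FC to add: 6.37 − 0.5 = 5.87 mg/L as Cl₂.
Cl₂ equivalent: 5.87 mg/L × 802,420 L = 4710 g.
Product at 13.4% available Cl: 4710 / 0.134 = 35,150 g.
Volume: 35,150 g ÷ 1.12 g/mL = 31,380 mL.

31.4 L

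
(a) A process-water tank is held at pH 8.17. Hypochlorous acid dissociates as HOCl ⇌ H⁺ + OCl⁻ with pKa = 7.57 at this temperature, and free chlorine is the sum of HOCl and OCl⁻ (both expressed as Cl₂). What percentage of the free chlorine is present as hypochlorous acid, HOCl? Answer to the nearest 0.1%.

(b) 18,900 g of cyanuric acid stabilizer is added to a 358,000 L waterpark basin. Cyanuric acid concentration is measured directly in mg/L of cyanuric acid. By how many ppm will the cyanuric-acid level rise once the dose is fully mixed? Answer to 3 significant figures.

(a) [OCl⁻]/[HOCl] = 10^(pH − pKa) = 10^(8.17 − 7.57) = 10^0.60 = 3.981.
(a) Fraction as HOCl = 1 / (1 + 3.981) = 0.2008.

(b) Rise: 18,900 g / 358,000 L × 1000 = 52.79 mg/L.

(a) 20.1%; (b) 52.8 ppm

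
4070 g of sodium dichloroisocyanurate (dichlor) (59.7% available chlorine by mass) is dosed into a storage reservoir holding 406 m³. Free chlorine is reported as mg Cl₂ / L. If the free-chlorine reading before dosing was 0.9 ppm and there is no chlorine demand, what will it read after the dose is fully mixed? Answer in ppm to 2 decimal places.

Volume: 406 m³ = 406,000 L.
Available chlorine delivered: 4070 g × 0.597 = 2430 g as Cl₂.
Concentration rise: 2430 g / 406,000 L = 5.985 mg/L = 5.98 ppm.
Final FC: 0.9 + 5.98 = 6.88 ppm.

6.88 ppm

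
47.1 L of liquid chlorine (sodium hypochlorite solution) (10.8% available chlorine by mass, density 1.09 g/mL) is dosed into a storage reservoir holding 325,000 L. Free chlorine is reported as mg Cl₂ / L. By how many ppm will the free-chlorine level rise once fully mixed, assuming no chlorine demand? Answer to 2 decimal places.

17.06 ppm

Mass of solution: 47.1 L × 1000 mL/L × 1.09 g/mL = 51,340 g.
Available chlorine delivered: 51,340 g × 0.108 = 5545 g as Cl₂.
Concentration rise: 5545 g / 325,000 L = 17.06 mg/L = 17.06 ppm.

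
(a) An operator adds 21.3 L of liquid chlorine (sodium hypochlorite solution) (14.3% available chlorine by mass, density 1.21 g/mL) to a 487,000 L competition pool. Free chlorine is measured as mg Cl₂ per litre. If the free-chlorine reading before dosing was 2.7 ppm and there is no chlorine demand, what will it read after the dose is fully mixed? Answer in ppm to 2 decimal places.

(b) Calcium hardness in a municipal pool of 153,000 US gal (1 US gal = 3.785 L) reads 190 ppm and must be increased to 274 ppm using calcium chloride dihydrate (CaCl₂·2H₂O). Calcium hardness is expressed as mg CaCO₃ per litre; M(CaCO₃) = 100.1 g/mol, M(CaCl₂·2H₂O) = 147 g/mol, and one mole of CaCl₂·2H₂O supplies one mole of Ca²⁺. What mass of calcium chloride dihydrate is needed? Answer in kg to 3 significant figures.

(a) Mass of solution: 21.3 L × 1000 mL/L × 1.21 g/mL = 25,770 g.
(a) Available chlorine delivered: 25,770 g × 0.143 = 3686 g as Cl₂.
(a) Concentration rise: 3686 g / 487,000 L = 7.568 mg/L = 7.57 ppm.
(a) Final FC: 2.7 + 7.57 = 10.27 ppm.

(b) Volume: 153,000 US gal × 3.785 L/gal = 579,105 L.
(b) Hardness to add: (274 − 190) = 84 mg/L as CaCO₃ × 579,105 L = 48,640 g as CaCO₃.
(b) Moles of Ca²⁺ (1 mol Ca²⁺ ≡ 1 mol CaCO₃): 48,640 / 100.1 g/mol = 486 mol.
(b) Mass of CaCl₂·2H₂O: 486 × 147 = 71,440 g.

(a) 10.27 ppm; (b) 71.4 kg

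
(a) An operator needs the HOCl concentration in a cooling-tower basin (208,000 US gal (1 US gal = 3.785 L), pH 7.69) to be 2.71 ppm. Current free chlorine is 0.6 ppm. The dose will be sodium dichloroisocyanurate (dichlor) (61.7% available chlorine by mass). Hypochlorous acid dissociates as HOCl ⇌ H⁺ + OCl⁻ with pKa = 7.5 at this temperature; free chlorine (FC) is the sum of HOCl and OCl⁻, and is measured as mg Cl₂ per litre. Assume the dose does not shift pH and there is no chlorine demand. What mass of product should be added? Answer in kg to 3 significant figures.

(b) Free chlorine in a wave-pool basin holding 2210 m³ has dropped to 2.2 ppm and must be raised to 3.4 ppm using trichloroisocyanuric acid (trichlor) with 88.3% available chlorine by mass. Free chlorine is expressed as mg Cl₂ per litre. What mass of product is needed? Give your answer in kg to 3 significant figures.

(a) 8.05 kg; (b) 3.00 kg

(a) Volume: 208,000 US gal × 3.785 L/gal = 787,280 L.
(a) [OCl⁻]/[HOCl] = 10^(pH − pKa) = 10^(7.69 − 7.5) = 1.549; fraction as HOCl = 1/(1 + 1.549) = 0.3923.
(a) Free chlorine required for 2.71 ppm HOCl: 2.71 / 0.3923 = 6.907 ppm.
(a) FC to add: 6.907 − 0.6 = 6.307 mg/L as Cl₂.
(a) Cl₂ equivalent: 6.307 mg/L × 787,280 L = 4966 g.
(a) Product at 61.7% available Cl: 4966 / 0.617 = 8048 g.

(b) Volume: 2210 m³ = 2,210,000 L.
(b) Chlorine deficit: 3.4 − 2.2 = 1.2 ppm = 1.2 mg/L as Cl₂.
(b) Cl₂ equivalent needed: 1.2 mg/L × 2,210,000 L = 2,652,000 mg = 2652 g.
(b) Product at 88.3% available chlorine: 2652 / 0.883 = 3003 g.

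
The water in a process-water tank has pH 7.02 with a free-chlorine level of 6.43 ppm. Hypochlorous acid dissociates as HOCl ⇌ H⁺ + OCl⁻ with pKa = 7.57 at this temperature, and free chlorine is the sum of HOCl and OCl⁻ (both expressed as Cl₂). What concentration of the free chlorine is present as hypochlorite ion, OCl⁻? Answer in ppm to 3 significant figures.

1.41 ppm

[OCl⁻]/[HOCl] = 10^(pH − pKa) = 10^(7.02 − 7.57) = 10^-0.55 = 0.2818.
Fraction as HOCl = 1 / (1 + 0.2818) = 0.7801.
OCl⁻ = (1 − 0.7801) × 6.43 ppm = 1.414 ppm.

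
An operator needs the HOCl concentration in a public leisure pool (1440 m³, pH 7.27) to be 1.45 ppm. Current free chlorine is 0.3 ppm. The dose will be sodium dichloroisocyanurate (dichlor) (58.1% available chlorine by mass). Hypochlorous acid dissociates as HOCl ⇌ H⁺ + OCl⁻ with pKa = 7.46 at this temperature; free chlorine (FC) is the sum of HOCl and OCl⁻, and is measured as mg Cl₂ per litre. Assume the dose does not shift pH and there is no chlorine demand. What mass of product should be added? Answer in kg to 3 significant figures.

Volume: 1440 m³ = 1,440,000 L.
[OCl⁻]/[HOCl] = 10^(pH − pKa) = 10^(7.27 − 7.46) = 0.6457; fraction as HOCl = 1/(1 + 0.6457) = 0.6077.
Free chlorine required for 1.45 ppm HOCl: 1.45 / 0.6077 = 2.386 ppm.
FC to add: 2.386 − 0.3 = 2.086 mg/L as Cl₂.
Cl₂ equivalent: 2.086 mg/L × 1,440,000 L = 3004 g.
Product at 58.1% available Cl: 3004 / 0.581 = 5171 g.

5.17 kg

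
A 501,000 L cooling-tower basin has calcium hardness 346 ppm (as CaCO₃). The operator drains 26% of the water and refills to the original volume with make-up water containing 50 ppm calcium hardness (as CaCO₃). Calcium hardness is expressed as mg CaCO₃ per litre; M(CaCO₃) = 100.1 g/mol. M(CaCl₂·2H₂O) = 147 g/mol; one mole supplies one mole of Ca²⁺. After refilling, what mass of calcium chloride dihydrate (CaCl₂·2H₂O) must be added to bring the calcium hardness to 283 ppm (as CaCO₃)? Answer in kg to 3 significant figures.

10.3 kg

After draining 26% and refilling: 346 × 0.74 + 50 × 0.26 = 269.04 ppm.
Deficit to target: 283 − 269.04 = 13.96 mg/L.
As CaCO₃: 13.96 mg/L × 501,000 L = 6994 g; ÷ 100.1 = 69.87 mol Ca²⁺.
Mass: 69.87 × 147 = 10,270 g.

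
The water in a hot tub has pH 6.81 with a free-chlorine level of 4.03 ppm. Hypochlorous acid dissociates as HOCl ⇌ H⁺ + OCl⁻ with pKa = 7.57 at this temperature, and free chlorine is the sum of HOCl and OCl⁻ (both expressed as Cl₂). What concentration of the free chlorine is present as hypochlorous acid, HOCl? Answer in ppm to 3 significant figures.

3.43 ppm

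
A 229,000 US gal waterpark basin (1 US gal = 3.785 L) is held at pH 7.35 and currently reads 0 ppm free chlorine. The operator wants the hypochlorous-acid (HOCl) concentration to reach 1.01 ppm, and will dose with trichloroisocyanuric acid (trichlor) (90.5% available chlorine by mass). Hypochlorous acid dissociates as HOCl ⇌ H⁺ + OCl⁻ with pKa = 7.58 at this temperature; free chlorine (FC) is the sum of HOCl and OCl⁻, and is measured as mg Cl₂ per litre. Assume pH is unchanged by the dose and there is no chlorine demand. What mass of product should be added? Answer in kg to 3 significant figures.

Volume: 229,000 US gal × 3.785 L/gal = 866,765 L.
[OCl⁻]/[HOCl] = 10^(pH − pKa) = 10^(7.35 − 7.58) = 0.5888; fraction as HOCl = 1/(1 + 0.5888) = 0.6294.
Free chlorine required for 1.01 ppm HOCl: 1.01 / 0.6294 = 1.605 ppm.
FC to add: 1.605 − 0 = 1.605 mg/L as Cl₂.
Cl₂ equivalent: 1.605 mg/L × 866,765 L = 1391 g.
Product at 90.5% available Cl: 1391 / 0.905 = 1537 g.

1.54 kg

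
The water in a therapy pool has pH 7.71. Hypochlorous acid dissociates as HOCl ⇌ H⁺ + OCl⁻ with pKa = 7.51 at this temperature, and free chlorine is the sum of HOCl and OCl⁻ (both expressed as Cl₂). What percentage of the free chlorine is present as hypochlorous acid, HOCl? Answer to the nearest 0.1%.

38.7%

[OCl⁻]/[HOCl] = 10^(pH − pKa) = 10^(7.71 − 7.51) = 10^0.20 = 1.585.
Fraction as HOCl = 1 / (1 + 1.585) = 0.3869.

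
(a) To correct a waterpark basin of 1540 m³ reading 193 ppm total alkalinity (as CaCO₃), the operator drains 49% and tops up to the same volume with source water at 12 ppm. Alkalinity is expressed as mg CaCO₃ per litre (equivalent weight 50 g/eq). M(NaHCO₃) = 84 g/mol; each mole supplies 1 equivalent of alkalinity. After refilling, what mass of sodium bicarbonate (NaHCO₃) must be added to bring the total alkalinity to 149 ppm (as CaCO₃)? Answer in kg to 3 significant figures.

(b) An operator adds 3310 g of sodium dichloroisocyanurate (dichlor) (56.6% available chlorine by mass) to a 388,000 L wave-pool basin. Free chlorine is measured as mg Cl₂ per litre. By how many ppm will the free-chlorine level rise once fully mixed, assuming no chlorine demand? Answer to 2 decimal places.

(a) 116 kg; (b) 4.83 ppm

(a) Volume: 1540 m³ = 1,540,000 L.
(a) After draining 49% and refilling: 193 × 0.51 + 12 × 0.49 = 104.31 ppm.
(a) Deficit to target: 149 − 104.31 = 44.69 mg/L.
(a) As CaCO₃: 44.69 mg/L × 1,540,000 L = 68,820 g; ÷ 50 g/eq ÷ 1 = 1376 mol NaHCO₃.
(a) Mass: 1376 × 84 = 115,600 g.

(b) Available chlorine delivered: 3310 g × 0.566 = 1873 g as Cl₂.
(b) Concentration rise: 1873 g / 388,000 L = 4.829 mg/L = 4.83 ppm.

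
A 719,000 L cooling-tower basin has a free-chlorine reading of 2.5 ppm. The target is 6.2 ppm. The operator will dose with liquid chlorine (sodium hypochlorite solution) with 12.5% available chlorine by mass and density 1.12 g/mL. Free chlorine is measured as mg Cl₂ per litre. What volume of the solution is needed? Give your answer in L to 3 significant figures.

19.0 L

Chlorine deficit: 6.2 − 2.5 = 3.7 ppm = 3.7 mg/L as Cl₂.
Cl₂ equivalent needed: 3.7 mg/L × 719,000 L = 2,660,000 mg = 2660 g.
Product at 12.5% available chlorine: 2660 / 0.125 = 21,280 g.
Volume at density 1.12 g/mL: 21,280 g ÷ 1.12 g/mL = 19,000 mL.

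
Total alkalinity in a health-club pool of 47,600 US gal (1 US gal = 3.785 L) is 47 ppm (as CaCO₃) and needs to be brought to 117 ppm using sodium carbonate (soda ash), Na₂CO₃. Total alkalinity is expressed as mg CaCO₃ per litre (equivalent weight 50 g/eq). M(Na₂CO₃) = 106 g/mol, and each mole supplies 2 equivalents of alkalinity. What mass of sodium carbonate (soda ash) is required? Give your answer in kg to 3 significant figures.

13.4 kg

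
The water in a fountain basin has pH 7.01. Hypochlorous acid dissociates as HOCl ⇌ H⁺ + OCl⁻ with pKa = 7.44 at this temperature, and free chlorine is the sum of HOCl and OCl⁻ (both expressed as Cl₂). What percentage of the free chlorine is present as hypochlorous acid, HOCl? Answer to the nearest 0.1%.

72.9%

[OCl⁻]/[HOCl] = 10^(pH − pKa) = 10^(7.01 − 7.44) = 10^-0.43 = 0.3715.
Fraction as HOCl = 1 / (1 + 0.3715) = 0.7291.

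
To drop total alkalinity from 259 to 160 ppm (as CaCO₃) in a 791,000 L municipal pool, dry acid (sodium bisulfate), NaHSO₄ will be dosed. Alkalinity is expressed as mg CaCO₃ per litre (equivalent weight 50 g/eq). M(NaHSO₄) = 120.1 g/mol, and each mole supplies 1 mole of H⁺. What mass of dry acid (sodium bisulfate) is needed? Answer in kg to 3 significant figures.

Alkalinity to neutralize: (259 − 160) = 99 mg/L as CaCO₃ × 791,000 L = 78,310 g as CaCO₃.
Equivalents of H⁺ required: 78,310 ÷ 50 g/eq = 1566 eq = 1566 mol NaHSO₄.
Mass of NaHSO₄: 1566 × 120.1 = 188,100 g.

188 kg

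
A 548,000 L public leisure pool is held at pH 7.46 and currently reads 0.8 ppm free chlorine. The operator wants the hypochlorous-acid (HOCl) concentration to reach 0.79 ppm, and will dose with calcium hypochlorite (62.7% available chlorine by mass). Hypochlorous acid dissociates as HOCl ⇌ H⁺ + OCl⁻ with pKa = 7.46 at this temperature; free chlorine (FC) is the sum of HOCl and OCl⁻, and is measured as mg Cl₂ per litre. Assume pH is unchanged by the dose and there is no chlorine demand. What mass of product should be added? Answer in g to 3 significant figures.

[OCl⁻]/[HOCl] = 10^(pH − pKa) = 10^(7.46 − 7.46) = 1; fraction as HOCl = 1/(1 + 1) = 0.5.
Free chlorine required for 0.79 ppm HOCl: 0.79 / 0.5 = 1.58 ppm.
FC to add: 1.58 − 0.8 = 0.78 mg/L as Cl₂.
Cl₂ equivalent: 0.78 mg/L × 548,000 L = 427.4 g.
Product at 62.7% available Cl: 427.4 / 0.627 = 681.7 g.

682 g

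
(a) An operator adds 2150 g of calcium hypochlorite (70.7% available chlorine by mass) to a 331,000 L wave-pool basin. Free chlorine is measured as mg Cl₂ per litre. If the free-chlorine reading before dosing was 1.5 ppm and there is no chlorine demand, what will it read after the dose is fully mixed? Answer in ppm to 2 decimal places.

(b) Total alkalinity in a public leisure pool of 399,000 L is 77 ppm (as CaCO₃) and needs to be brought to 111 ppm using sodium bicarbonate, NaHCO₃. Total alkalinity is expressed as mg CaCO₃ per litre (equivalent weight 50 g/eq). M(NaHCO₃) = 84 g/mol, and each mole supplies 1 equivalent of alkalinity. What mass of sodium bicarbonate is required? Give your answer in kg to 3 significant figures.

(a) 6.09 ppm; (b) 22.8 kg

(a) Available chlorine delivered: 2150 g × 0.707 = 1520 g as Cl₂.
(a) Concentration rise: 1520 g / 331,000 L = 4.592 mg/L = 4.59 ppm.
(a) Final FC: 1.5 + 4.59 = 6.09 ppm.

(b) Alkalinity to add: (111 − 77) = 34 mg/L as CaCO₃ × 399,000 L = 13,570 g as CaCO₃.
(b) Equivalents: 13,570 g ÷ 50 g/eq = 271.3 eq.
(b) NaHCO₃ supplies 1 eq per mole → 271.3 mol.
(b) Mass: 271.3 mol × 84 g/mol = 22,790 g.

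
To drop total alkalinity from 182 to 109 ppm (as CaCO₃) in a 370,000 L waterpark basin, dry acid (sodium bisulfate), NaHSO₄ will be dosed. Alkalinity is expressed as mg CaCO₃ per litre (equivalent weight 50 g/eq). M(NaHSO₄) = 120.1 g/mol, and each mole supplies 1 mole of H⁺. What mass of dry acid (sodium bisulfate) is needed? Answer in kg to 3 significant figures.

Alkalinity to neutralize: (182 − 109) = 73 mg/L as CaCO₃ × 370,000 L = 27,010 g as CaCO₃.
Equivalents of H⁺ required: 27,010 ÷ 50 g/eq = 540.2 eq = 540.2 mol NaHSO₄.
Mass of NaHSO₄: 540.2 × 120.1 = 64,880 g.

64.9 kg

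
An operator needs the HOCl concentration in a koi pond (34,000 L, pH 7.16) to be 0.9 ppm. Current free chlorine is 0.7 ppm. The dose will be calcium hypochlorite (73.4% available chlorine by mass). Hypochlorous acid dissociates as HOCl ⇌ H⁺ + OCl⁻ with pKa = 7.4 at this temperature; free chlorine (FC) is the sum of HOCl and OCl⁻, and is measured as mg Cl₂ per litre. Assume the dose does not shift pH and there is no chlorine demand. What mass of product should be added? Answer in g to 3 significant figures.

33.3 g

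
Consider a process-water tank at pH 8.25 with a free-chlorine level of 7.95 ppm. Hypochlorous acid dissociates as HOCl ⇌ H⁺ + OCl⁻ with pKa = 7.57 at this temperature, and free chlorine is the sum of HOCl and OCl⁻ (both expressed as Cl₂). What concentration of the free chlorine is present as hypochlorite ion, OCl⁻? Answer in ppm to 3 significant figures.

[OCl⁻]/[HOCl] = 10^(pH − pKa) = 10^(8.25 − 7.57) = 10^0.68 = 4.786.
Fraction as HOCl = 1 / (1 + 4.786) = 0.1728.
OCl⁻ = (1 − 0.1728) × 7.95 ppm = 6.576 ppm.

6.58 ppm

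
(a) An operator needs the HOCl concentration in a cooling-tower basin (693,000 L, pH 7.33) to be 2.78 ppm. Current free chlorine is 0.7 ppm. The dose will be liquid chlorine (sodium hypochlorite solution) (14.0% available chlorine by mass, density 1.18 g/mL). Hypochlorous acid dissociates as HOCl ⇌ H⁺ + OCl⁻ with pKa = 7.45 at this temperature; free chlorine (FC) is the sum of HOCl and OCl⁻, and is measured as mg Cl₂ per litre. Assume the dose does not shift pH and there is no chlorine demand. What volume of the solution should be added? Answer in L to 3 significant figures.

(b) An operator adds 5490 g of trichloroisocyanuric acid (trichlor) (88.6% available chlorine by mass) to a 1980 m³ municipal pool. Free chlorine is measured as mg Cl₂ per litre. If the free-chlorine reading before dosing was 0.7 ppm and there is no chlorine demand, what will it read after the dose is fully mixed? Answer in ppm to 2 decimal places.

(a) 17.6 L; (b) 3.16 ppm

(a) [OCl⁻]/[HOCl] = 10^(pH − pKa) = 10^(7.33 − 7.45) = 0.7586; fraction as HOCl = 1/(1 + 0.7586) = 0.5686.
(a) Free chlorine required for 2.78 ppm HOCl: 2.78 / 0.5686 = 4.889 ppm.
(a) FC to add: 4.889 − 0.7 = 4.189 mg/L as Cl₂.
(a) Cl₂ equivalent: 4.189 mg/L × 693,000 L = 2903 g.
(a) Product at 14.0% available Cl: 2903 / 0.14 = 20,730 g.
(a) Volume: 20,730 g ÷ 1.18 g/mL = 17,570 mL.

(b) Volume: 1980 m³ = 1,980,000 L.
(b) Available chlorine delivered: 5490 g × 0.886 = 4864 g as Cl₂.
(b) Concentration rise: 4864 g / 1,980,000 L = 2.457 mg/L = 2.46 ppm.
(b) Final FC: 0.7 + 2.46 = 3.16 ppm.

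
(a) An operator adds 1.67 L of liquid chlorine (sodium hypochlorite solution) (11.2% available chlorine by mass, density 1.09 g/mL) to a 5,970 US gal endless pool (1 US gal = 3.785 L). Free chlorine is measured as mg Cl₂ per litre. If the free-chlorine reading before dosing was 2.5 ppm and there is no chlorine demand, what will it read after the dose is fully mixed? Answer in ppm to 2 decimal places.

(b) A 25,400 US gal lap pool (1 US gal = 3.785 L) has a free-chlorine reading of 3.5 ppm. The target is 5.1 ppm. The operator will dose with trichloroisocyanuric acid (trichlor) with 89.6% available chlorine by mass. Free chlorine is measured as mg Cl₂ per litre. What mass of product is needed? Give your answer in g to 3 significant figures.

(a) 11.52 ppm; (b) 172 g

(a) Volume: 5,970 US gal × 3.785 L/gal = 22,596 L.
(a) Mass of solution: 1.67 L × 1000 mL/L × 1.09 g/mL = 1820 g.
(a) Available chlorine delivered: 1820 g × 0.112 = 203.9 g as Cl₂.
(a) Concentration rise: 203.9 g / 22,596 L = 9.022 mg/L = 9.02 ppm.
(a) Final FC: 2.5 + 9.02 = 11.52 ppm.

(b) Volume: 25,400 US gal × 3.785 L/gal = 96,139 L.
(b) Chlorine deficit: 5.1 − 3.5 = 1.6 ppm = 1.6 mg/L as Cl₂.
(b) Cl₂ equivalent needed: 1.6 mg/L × 96,139 L = 153,800 mg = 153.8 g.
(b) Product at 89.6% available chlorine: 153.8 / 0.896 = 171.7 g.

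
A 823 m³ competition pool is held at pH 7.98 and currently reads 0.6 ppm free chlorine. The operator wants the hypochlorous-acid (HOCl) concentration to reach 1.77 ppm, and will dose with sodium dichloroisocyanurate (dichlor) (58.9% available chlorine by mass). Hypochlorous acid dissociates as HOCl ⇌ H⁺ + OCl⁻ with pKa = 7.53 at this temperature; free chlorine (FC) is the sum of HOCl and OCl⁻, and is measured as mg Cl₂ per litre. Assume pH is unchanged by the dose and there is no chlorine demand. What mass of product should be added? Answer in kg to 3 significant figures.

Volume: 823 m³ = 823,000 L.
[OCl⁻]/[HOCl] = 10^(pH − pKa) = 10^(7.98 − 7.53) = 2.818; fraction as HOCl = 1/(1 + 2.818) = 0.2619.
Free chlorine required for 1.77 ppm HOCl: 1.77 / 0.2619 = 6.759 ppm.
FC to add: 6.759 − 0.6 = 6.159 mg/L as Cl₂.
Cl₂ equivalent: 6.159 mg/L × 823,000 L = 5068 g.
Product at 58.9% available Cl: 5068 / 0.589 = 8605 g.

8.61 kg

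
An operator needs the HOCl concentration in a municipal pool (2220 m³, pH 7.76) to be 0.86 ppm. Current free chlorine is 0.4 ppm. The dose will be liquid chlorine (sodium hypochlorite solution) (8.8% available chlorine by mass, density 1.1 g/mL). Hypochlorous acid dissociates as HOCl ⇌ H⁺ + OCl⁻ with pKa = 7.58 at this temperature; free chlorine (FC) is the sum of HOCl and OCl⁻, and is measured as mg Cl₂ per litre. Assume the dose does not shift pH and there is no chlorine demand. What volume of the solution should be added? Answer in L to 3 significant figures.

Volume: 2220 m³ = 2,220,000 L.
[OCl⁻]/[HOCl] = 10^(pH − pKa) = 10^(7.76 − 7.58) = 1.514; fraction as HOCl = 1/(1 + 1.514) = 0.3978.
Free chlorine required for 0.86 ppm HOCl: 0.86 / 0.3978 = 2.162 ppm.
FC to add: 2.162 − 0.4 = 1.762 mg/L as Cl₂.
Cl₂ equivalent: 1.762 mg/L × 2,220,000 L = 3911 g.
Product at 8.8% available Cl: 3911 / 0.088 = 44,440 g.
Volume: 44,440 g ÷ 1.1 g/mL = 40,400 mL.

40.4 L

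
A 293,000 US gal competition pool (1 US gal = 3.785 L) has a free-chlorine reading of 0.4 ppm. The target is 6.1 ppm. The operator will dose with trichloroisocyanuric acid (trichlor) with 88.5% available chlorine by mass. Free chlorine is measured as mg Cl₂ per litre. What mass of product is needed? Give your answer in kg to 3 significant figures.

Volume: 293,000 US gal × 3.785 L/gal = 1,109,005 L.
Chlorine deficit: 6.1 − 0.4 = 5.7 ppm = 5.7 mg/L as Cl₂.
Cl₂ equivalent needed: 5.7 mg/L × 1,109,005 L = 6,321,000 mg = 6321 g.
Product at 88.5% available chlorine: 6321 / 0.885 = 7143 g.

7.14 kg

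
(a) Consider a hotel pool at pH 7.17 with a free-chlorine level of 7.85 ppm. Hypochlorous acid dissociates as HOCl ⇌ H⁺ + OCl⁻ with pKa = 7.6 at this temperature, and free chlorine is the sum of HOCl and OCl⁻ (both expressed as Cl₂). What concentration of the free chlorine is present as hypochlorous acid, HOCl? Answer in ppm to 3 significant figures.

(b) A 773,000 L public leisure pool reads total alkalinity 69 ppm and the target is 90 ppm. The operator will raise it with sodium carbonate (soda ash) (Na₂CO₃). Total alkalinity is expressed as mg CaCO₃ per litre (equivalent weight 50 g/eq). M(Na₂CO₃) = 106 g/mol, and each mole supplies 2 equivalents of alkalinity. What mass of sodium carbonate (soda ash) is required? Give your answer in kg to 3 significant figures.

(a) 5.72 ppm; (b) 17.2 kg

(a) [OCl⁻]/[HOCl] = 10^(pH − pKa) = 10^(7.17 − 7.6) = 10^-0.43 = 0.3715.
(a) Fraction as HOCl = 1 / (1 + 0.3715) = 0.7291.
(a) HOCl = 0.7291 × 7.85 ppm = 5.724 ppm.

(b) Alkalinity to add: (90 − 69) = 21 mg/L as CaCO₃ × 773,000 L = 16,230 g as CaCO₃.
(b) Equivalents: 16,230 g ÷ 50 g/eq = 324.7 eq.
(b) Each mole of Na₂CO₃ supplies 2 eq, so 324.7 / 2 = 162.3 mol.
(b) Mass: 162.3 mol × 106 g/mol = 17,210 g.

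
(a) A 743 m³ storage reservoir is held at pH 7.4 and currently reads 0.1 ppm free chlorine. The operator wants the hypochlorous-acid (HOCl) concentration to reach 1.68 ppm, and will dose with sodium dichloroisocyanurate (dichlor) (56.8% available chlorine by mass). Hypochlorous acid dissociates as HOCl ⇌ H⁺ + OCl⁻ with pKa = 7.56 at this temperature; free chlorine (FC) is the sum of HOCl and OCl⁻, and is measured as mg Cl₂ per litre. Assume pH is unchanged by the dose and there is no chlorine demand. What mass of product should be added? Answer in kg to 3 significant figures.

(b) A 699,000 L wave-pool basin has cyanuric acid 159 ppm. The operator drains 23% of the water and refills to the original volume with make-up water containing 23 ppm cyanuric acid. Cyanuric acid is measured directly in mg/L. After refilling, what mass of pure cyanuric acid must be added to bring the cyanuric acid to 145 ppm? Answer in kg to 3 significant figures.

(a) 3.59 kg; (b) 12.1 kg

(a) Volume: 743 m³ = 743,000 L.
(a) [OCl⁻]/[HOCl] = 10^(pH − pKa) = 10^(7.4 − 7.56) = 0.6918; fraction as HOCl = 1/(1 + 0.6918) = 0.5911.
(a) Free chlorine required for 1.68 ppm HOCl: 1.68 / 0.5911 = 2.842 ppm.
(a) FC to add: 2.842 − 0.1 = 2.742 mg/L as Cl₂.
(a) Cl₂ equivalent: 2.742 mg/L × 743,000 L = 2038 g.
(a) Product at 56.8% available Cl: 2038 / 0.568 = 3587 g.

(b) After draining 23% and refilling: 159 × 0.77 + 23 × 0.23 = 127.72 ppm.
(b) Deficit to target: 145 − 127.72 = 17.28 mg/L.
(b) Mass: 17.28 mg/L × 699,000 L = 12,080 g cyanuric acid.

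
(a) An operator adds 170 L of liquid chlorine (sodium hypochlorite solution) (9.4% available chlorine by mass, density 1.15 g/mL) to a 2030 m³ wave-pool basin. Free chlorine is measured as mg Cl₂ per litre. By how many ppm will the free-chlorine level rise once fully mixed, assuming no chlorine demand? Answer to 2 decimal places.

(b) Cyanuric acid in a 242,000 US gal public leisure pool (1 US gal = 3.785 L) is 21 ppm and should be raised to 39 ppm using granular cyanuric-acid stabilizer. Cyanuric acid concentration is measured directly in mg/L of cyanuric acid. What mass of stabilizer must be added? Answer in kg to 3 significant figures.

(a) 9.05 ppm; (b) 16.5 kg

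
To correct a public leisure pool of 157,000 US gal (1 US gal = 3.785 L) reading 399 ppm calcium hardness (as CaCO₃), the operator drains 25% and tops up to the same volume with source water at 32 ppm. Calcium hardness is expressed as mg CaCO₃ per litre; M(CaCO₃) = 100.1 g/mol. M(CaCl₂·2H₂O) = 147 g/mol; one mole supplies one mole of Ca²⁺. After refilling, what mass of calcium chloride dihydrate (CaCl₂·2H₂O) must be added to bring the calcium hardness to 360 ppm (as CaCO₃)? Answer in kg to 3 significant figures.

Volume: 157,000 US gal × 3.785 L/gal = 594,245 L.
After draining 25% and refilling: 399 × 0.75 + 32 × 0.25 = 307.25 ppm.
Deficit to target: 360 − 307.25 = 52.75 mg/L.
As CaCO₃: 52.75 mg/L × 594,245 L = 31,350 g; ÷ 100.1 = 313.2 mol Ca²⁺.
Mass: 313.2 × 147 = 46,030 g.

46.0 kg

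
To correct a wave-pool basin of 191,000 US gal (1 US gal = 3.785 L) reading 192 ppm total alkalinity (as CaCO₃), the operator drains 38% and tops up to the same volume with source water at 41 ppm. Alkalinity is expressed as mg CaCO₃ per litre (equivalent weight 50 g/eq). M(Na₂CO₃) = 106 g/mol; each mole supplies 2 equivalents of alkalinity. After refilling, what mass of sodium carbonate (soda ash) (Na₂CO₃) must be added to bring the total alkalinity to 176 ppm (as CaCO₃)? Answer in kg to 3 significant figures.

Volume: 191,000 US gal × 3.785 L/gal = 722,935 L.
After draining 38% and refilling: 192 × 0.62 + 41 × 0.38 = 134.62 ppm.
Deficit to target: 176 − 134.62 = 41.38 mg/L.
As CaCO₃: 41.38 mg/L × 722,935 L = 29,920 g; ÷ 50 g/eq ÷ 2 = 299.2 mol Na₂CO₃.
Mass: 299.2 × 106 = 31,710 g.

31.7 kg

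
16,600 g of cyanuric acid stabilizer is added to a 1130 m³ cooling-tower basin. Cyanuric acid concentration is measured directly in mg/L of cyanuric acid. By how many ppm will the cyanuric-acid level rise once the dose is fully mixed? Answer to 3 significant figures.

Volume: 1130 m³ = 1,130,000 L.
Rise: 16,600 g / 1,130,000 L × 1000 = 14.69 mg/L.

14.7 ppm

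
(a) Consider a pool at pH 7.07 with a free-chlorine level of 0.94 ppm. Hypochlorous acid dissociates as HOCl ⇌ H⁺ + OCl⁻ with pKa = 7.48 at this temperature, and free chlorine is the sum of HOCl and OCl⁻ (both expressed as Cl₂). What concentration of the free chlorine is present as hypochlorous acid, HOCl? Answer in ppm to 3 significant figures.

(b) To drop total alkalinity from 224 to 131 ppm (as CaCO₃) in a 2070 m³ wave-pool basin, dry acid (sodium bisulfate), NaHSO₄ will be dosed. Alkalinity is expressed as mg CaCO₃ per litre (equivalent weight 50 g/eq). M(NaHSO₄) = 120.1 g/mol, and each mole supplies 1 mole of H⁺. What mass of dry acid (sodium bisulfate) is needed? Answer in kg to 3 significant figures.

(a) [OCl⁻]/[HOCl] = 10^(pH − pKa) = 10^(7.07 − 7.48) = 10^-0.41 = 0.389.
(a) Fraction as HOCl = 1 / (1 + 0.389) = 0.7199.
(a) HOCl = 0.7199 × 0.94 ppm = 0.6767 ppm.

(b) Volume: 2070 m³ = 2,070,000 L.
(b) Alkalinity to neutralize: (224 − 131) = 93 mg/L as CaCO₃ × 2,070,000 L = 192,500 g as CaCO₃.
(b) Equivalents of H⁺ required: 192,500 ÷ 50 g/eq = 3850 eq = 3850 mol NaHSO₄.
(b) Mass of NaHSO₄: 3850 × 120.1 = 462,400 g.

(a) 0.677 ppm; (b) 462 kg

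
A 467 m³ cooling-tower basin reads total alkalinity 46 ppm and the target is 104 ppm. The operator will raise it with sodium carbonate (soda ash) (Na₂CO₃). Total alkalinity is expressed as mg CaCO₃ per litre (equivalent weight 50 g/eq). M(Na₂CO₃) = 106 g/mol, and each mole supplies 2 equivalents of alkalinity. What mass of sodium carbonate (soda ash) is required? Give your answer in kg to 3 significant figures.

28.7 kg

Volume: 467 m³ = 467,000 L.
Alkalinity to add: (104 − 46) = 58 mg/L as CaCO₃ × 467,000 L = 27,090 g as CaCO₃.
Equivalents: 27,090 g ÷ 50 g/eq = 541.7 eq.
Each mole of Na₂CO₃ supplies 2 eq, so 541.7 / 2 = 270.9 mol.
Mass: 270.9 mol × 106 g/mol = 28,710 g.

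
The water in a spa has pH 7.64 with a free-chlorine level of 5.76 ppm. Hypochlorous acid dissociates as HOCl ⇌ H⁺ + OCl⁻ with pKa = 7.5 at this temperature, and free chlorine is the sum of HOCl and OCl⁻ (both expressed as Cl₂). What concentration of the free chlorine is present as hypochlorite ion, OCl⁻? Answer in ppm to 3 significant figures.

[OCl⁻]/[HOCl] = 10^(pH − pKa) = 10^(7.64 − 7.5) = 10^0.14 = 1.38.
Fraction as HOCl = 1 / (1 + 1.38) = 0.4201.
OCl⁻ = (1 − 0.4201) × 5.76 ppm = 3.34 ppm.

3.34 ppm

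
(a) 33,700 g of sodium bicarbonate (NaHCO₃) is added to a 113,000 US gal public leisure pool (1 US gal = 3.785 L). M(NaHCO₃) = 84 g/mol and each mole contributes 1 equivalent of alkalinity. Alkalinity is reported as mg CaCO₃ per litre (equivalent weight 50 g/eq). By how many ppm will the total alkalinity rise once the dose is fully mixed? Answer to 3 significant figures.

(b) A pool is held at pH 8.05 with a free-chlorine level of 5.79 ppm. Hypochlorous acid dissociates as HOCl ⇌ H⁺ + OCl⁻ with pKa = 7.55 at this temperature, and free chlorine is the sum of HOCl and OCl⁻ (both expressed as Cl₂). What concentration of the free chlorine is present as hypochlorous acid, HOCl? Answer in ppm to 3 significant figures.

(a) 46.9 ppm; (b) 1.39 ppm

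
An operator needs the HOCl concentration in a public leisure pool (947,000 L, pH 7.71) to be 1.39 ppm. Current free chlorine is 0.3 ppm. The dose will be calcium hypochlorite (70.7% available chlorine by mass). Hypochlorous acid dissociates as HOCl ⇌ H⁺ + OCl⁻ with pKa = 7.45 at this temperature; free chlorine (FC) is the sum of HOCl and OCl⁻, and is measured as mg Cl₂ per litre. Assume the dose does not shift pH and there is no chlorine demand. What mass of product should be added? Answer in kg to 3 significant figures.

[OCl⁻]/[HOCl] = 10^(pH − pKa) = 10^(7.71 − 7.45) = 1.82; fraction as HOCl = 1/(1 + 1.82) = 0.3546.
Free chlorine required for 1.39 ppm HOCl: 1.39 / 0.3546 = 3.919 ppm.
FC to add: 3.919 − 0.3 = 3.619 mg/L as Cl₂.
Cl₂ equivalent: 3.619 mg/L × 947,000 L = 3428 g.
Product at 70.7% available Cl: 3428 / 0.707 = 4848 g.

4.85 kg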